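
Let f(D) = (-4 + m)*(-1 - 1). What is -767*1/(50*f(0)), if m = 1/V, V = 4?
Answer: -767/375 ≈ -2.0453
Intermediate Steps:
m = ¼ (m = 1/4 = ¼ ≈ 0.25000)
f(D) = 15/2 (f(D) = (-4 + ¼)*(-1 - 1) = -15/4*(-2) = 15/2)
-767*1/(50*f(0)) = -767/((10*5)*(15/2)) = -767/(50*(15/2)) = -767/375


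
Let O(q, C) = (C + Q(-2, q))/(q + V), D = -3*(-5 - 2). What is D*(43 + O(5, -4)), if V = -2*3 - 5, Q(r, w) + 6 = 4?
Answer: 924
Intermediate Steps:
Q(r, w) = -2 (Q(r, w) = -6 + 4 = -2)
D = 21 (D = -3*(-7) = 21)
V = -11 (V = -6 - 5 = -11)
O(q, C) = (-2 + C)/(-11 + q) (O(q, C) = (C - 2)/(q - 11) = (-2 + C)/(-11 + q))
D*(43 + O(5, -4)) = 21*(43 + (-2 - 4)/(-11 + 5)) = 21*(43 - 6/(-6)) = 21*(43 - ⅙*(-6)) = 21*(43 + 1) = 21*44 = 924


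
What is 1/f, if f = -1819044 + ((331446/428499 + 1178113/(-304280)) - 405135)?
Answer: -43461225240/96665679149029129 ≈ -4.4960e-7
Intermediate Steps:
f = -96665679149029129/43461225240 (f = -1819044 + ((331446*(1/428499) + 1178113*(-1/304280)) - 405135) = -1819044 + ((110482/142833 - 1178113/304280) - 405135) = -1819044 + (-134655951169/43461225240 - 405135) = -1819044 - 17607798143558569/43461225240 = -96665679149029129/43461225240 ≈ -2.2242e+6)
1/f = 1/(-96665679149029129/43461225240) = -43461225240/96665679149029129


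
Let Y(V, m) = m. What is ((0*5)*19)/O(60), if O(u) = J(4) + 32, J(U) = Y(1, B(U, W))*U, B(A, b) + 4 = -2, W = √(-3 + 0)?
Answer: 0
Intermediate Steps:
W = I*√3 (W = √(-3) = I*√3 ≈ 1.732*I)
B(A, b) = -6 (B(A, b) = -4 - 2 = -6)
J(U) = -6*U
O(u) = 8 (O(u) = -6*4 + 32 = -24 + 32 = 8)
((0*5)*19)/O(60) = ((0*5)*19)/8 = (0*19)*(⅛) = 0*(⅛) = 0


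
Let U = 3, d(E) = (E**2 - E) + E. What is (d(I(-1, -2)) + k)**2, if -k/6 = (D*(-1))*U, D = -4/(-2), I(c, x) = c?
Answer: 1369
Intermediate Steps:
d(E) = E**2
D = 2 (D = -4*(-1/2) = 2)
k = 36 (k = -6*2*(-1)*3 = -(-12)*3 = -6*(-6) = 36)
(d(I(-1, -2)) + k)**2 = ((-1)**2 + 36)**2 = (1 + 36)**2 = 37**2 = 1369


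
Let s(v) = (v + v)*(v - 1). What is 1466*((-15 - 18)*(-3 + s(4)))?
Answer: -1015938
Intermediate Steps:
s(v) = 2*v*(-1 + v) (s(v) = (2*v)*(-1 + v) = 2*v*(-1 + v))
1466*((-15 - 18)*(-3 + s(4))) = 1466*((-15 - 18)*(-3 + 2*4*(-1 + 4))) = 1466*(-33*(-3 + 2*4*3)) = 1466*(-33*(-3 + 24)) = 1466*(-33*21) = 1466*(-693) = -1015938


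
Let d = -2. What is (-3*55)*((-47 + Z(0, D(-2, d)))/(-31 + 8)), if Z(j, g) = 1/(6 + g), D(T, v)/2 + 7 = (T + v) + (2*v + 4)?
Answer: -124245/368 ≈ -337.62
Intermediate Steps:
D(T, v) = -6 + 2*T + 6*v (D(T, v) = -14 + 2*((T + v) + (2*v + 4)) = -14 + 2*((T + v) + (4 + 2*v)) = -14 + 2*(4 + T + 3*v) = -14 + (8 + 2*T + 6*v) = -6 + 2*T + 6*v)
(-3*55)*((-47 + Z(0, D(-2, d)))/(-31 + 8)) = (-3*55)*((-47 + 1/(6 + (-6 + 2*(-2) + 6*(-2))))/(-31 + 8)) = -165*(-47 + 1/(6 + (-6 - 4 - 12)))/(-23) = -165*(-47 + 1/(6 - 22))*(-1)/23 = -165*(-47 + 1/(-16))*(-1)/23 = -165*(-47 - 1/16)*(-1)/23 = -(-124245)*(-1)/(16*23) = -165*753/368 = -124245/368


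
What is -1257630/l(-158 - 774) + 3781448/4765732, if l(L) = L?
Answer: 749631480587/555207778 ≈ 1350.2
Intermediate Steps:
-1257630/l(-158 - 774) + 3781448/4765732 = -1257630/(-158 - 774) + 3781448/4765732 = -1257630/(-932) + 3781448*(1/4765732) = -1257630*(-1/932) + 945362/1191433 = 628815/466 + 945362/1191433 = 749631480587/555207778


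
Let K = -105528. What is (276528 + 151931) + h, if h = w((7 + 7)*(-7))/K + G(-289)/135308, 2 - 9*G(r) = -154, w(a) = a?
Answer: 764734117423219/1784847828 ≈ 4.2846e+5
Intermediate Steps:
G(r) = 52/3 (G(r) = 2/9 - 1/9*(-154) = 2/9 + 154/9 = 52/3)
h = 1886167/1784847828 (h = ((7 + 7)*(-7))/(-105528) + (52/3)/135308 = (14*(-7))*(-1/105528) + (52/3)*(1/135308) = -98*(-1/105528) + 13/101481 = 49/52764 + 13/101481 = 1886167/1784847828 ≈ 0.0010568)
(276528 + 151931) + h = (276528 + 151931) + 1886167/1784847828 = 428459 + 1886167/1784847828 = 764734117423219/1784847828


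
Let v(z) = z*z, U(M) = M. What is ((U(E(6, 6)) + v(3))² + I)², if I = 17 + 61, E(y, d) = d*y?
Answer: 4422609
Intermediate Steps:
v(z) = z²
I = 78
((U(E(6, 6)) + v(3))² + I)² = ((6*6 + 3²)² + 78)² = ((36 + 9)² + 78)² = (45² + 78)² = (2025 + 78)² = 2103² = 4422609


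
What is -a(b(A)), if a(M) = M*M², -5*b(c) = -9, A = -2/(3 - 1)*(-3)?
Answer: -729/125 ≈ -5.8320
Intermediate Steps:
A = 3 (A = -2/2*(-3) = -2*½*(-3) = -1*(-3) = 3)
b(c) = 9/5 (b(c) = -⅕*(-9) = 9/5)
a(M) = M³
-a(b(A)) = -(9/5)³ = -1*729/125 = -729/125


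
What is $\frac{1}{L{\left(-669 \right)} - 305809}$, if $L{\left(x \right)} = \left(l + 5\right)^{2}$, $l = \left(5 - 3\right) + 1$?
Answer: $- \frac{1}{305745} \approx -3.2707 \cdot 10^{-6}$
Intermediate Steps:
$l = 3$ ($l = 2 + 1 = 3$)
$L{\left(x \right)} = 64$ ($L{\left(x \right)} = \left(3 + 5\right)^{2} = 8^{2} = 64$)
$\frac{1}{L{\left(-669 \right)} - 305809} = \frac{1}{64 - 305809} = \frac{1}{-305745} = - \frac{1}{305745}$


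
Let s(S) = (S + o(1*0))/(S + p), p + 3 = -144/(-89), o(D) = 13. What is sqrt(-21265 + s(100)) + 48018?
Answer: 48018 + 4*I*sqrt(102379781681)/8777 ≈ 48018.0 + 145.82*I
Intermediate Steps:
p = -123/89 (p = -3 - 144/(-89) = -3 - 144*(-1/89) = -3 + 144/89 = -123/89 ≈ -1.3820)
s(S) = (13 + S)/(-123/89 + S) (s(S) = (S + 13)/(S - 123/89) = (13 + S)/(-123/89 + S))
sqrt(-21265 + s(100)) + 48018 = sqrt(-21265 + 89*(13 + 100)/(-123 + 89*100)) + 48018 = sqrt(-21265 + 89*113/(-123 + 8900)) + 48018 = sqrt(-21265 + 89*113/8777) + 48018 = sqrt(-21265 + 89*(1/8777)*113) + 48018 = sqrt(-21265 + 10057/8777) + 48018 = sqrt(-186632848/8777) + 48018 = 4*I*sqrt(102379781681)/8777 + 48018 = 48018 + 4*I*sqrt(102379781681)/8777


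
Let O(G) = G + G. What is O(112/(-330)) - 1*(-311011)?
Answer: 51316703/165 ≈ 3.1101e+5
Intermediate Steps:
O(G) = 2*G
O(112/(-330)) - 1*(-311011) = 2*(112/(-330)) - 1*(-311011) = 2*(112*(-1/330)) + 311011 = 2*(-56/165) + 311011 = -112/165 + 311011 = 51316703/165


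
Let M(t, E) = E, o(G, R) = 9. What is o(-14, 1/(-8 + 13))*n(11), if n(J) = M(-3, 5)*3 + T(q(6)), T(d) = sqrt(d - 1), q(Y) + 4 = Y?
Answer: 144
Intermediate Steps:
q(Y) = -4 + Y
T(d) = sqrt(-1 + d)
n(J) = 16 (n(J) = 5*3 + sqrt(-1 + (-4 + 6)) = 15 + sqrt(-1 + 2) = 15 + sqrt(1) = 15 + 1 = 16)
o(-14, 1/(-8 + 13))*n(11) = 9*16 = 144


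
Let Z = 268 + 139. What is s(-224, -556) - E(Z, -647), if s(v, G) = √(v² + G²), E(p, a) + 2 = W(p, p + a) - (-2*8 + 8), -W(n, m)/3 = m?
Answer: -726 + 4*√22457 ≈ -126.57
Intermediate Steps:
Z = 407
W(n, m) = -3*m
E(p, a) = 6 - 3*a - 3*p (E(p, a) = -2 + (-3*(p + a) - (-2*8 + 8)) = -2 + (-3*(a + p) - (-16 + 8)) = -2 + ((-3*a - 3*p) - 1*(-8)) = -2 + ((-3*a - 3*p) + 8) = -2 + (8 - 3*a - 3*p) = 6 - 3*a - 3*p)
s(v, G) = √(G² + v²)
s(-224, -556) - E(Z, -647) = √((-556)² + (-224)²) - (6 - 3*(-647) - 3*407) = √(309136 + 50176) - (6 + 1941 - 1221) = √359312 - 1*726 = 4*√22457 - 726 = -726 + 4*√22457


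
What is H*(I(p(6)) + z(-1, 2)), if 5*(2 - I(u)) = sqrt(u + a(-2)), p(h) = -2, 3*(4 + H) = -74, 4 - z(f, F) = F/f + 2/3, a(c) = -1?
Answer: -1892/9 + 86*I*sqrt(3)/15 ≈ -210.22 + 9.9304*I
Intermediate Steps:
z(f, F) = 10/3 - F/f (z(f, F) = 4 - (F/f + 2/3) = 4 - (2/3 + F/f) = 4 + (-2/3 - F/f) = 10/3 - F/f)
H = -86/3 (H = -4 + (1/3)*(-74) = -4 - 74/3 = -86/3 ≈ -28.667)
I(u) = 2 - sqrt(-1 + u)/5 (I(u) = 2 - sqrt(u - 1)/5 = 2 - sqrt(-1 + u)/5)
H*(I(p(6)) + z(-1, 2)) = -86*((2 - sqrt(-1 - 2)/5) + (10/3 - 1*2/(-1)))/3 = -86*((2 - I*sqrt(3)/5) + (10/3 - 1*2*(-1)))/3 = -86*((2 - I*sqrt(3)/5) + (10/3 + 2))/3 = -86*((2 - I*sqrt(3)/5) + 16/3)/3 = -86*(22/3 - I*sqrt(3)/5)/3 = -1892/9 + 86*I*sqrt(3)/15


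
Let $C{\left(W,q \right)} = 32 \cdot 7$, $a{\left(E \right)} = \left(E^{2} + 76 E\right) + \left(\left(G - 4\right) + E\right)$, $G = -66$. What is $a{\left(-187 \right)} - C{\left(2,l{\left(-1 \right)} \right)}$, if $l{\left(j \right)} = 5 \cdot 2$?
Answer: $20276$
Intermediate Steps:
$a{\left(E \right)} = -70 + E^{2} + 77 E$ ($a{\left(E \right)} = \left(E^{2} + 76 E\right) + \left(\left(-66 - 4\right) + E\right) = \left(E^{2} + 76 E\right) + \left(-70 + E\right) = -70 + E^{2} + 77 E$)
$l{\left(j \right)} = 10$
$C{\left(W,q \right)} = 224$
$a{\left(-187 \right)} - C{\left(2,l{\left(-1 \right)} \right)} = \left(-70 + \left(-187\right)^{2} + 77 \left(-187\right)\right) - 224 = \left(-70 + 34969 - 14399\right) - 224 = 20500 - 224 = 20276$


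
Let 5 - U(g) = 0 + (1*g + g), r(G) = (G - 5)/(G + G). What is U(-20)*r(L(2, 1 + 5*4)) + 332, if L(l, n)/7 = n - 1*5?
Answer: 79183/224 ≈ 353.50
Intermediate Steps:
L(l, n) = -35 + 7*n (L(l, n) = 7*(n - 1*5) = 7*(n - 5) = 7*(-5 + n) = -35 + 7*n)
r(G) = (-5 + G)/(2*G) (r(G) = (-5 + G)/((2*G)) = (-5 + G)*(1/(2*G)) = (-5 + G)/(2*G))
U(g) = 5 - 2*g (U(g) = 5 - (0 + (1*g + g)) = 5 - (0 + (g + g)) = 5 - (0 + 2*g) = 5 - 2*g)
U(-20)*r(L(2, 1 + 5*4)) + 332 = (5 - 2*(-20))*((-5 + (-35 + 7*(1 + 5*4)))/(2*(-35 + 7*(1 + 5*4)))) + 332 = (5 + 40)*((-5 + (-35 + 7*(1 + 20)))/(2*(-35 + 7*(1 + 20)))) + 332 = 45*((-5 + (-35 + 7*21))/(2*(-35 + 7*21))) + 332 = 45*((-5 + (-35 + 147))/(2*(-35 + 147))) + 332 = 45*((½)*(-5 + 112)/112) + 332 = 45*((½)*(1/112)*107) + 332 = 45*(107/224) + 332 = 4815/224 + 332 = 79183/224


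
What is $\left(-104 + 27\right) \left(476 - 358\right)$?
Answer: $-9086$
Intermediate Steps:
$\left(-104 + 27\right) \left(476 - 358\right) = \left(-77\right) 118 = -9086$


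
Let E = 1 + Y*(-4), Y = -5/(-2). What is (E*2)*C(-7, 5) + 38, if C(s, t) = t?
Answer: -52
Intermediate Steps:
Y = 5/2 (Y = -5*(-½) = 5/2 ≈ 2.5000)
E = -9 (E = 1 + (5/2)*(-4) = 1 - 10 = -9)
(E*2)*C(-7, 5) + 38 = -9*2*5 + 38 = -18*5 + 38 = -90 + 38 = -52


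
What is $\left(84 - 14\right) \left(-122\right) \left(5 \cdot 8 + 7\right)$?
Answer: $-401380$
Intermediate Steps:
$\left(84 - 14\right) \left(-122\right) \left(5 \cdot 8 + 7\right) = \left(84 - 14\right) \left(-122\right) \left(40 + 7\right) = 70 \left(-122\right) 47 = \left(-8540\right) 47 = -401380$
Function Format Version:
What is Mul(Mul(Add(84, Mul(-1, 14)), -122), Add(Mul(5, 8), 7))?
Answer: -401380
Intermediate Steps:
Mul(Mul(Add(84, Mul(-1, 14)), -122), Add(Mul(5, 8), 7)) = Mul(Mul(Add(84, -14), -122), Add(40, 7)) = Mul(Mul(70, -122), 47) = Mul(-8540, 47) = -401380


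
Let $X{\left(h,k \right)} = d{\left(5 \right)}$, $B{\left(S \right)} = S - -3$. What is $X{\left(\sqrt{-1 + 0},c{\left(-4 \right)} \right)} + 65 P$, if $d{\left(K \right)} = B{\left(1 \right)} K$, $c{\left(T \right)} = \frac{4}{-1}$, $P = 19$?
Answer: $1255$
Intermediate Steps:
$B{\left(S \right)} = 3 + S$ ($B{\left(S \right)} = S + 3 = 3 + S$)
$c{\left(T \right)} = -4$ ($c{\left(T \right)} = 4 \left(-1\right) = -4$)
$d{\left(K \right)} = 4 K$ ($d{\left(K \right)} = \left(3 + 1\right) K = 4 K$)
$X{\left(h,k \right)} = 20$ ($X{\left(h,k \right)} = 4 \cdot 5 = 20$)
$X{\left(\sqrt{-1 + 0},c{\left(-4 \right)} \right)} + 65 P = 20 + 65 \cdot 19 = 20 + 1235 = 1255$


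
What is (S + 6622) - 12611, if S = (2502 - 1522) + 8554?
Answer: 3545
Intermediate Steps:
S = 9534 (S = 980 + 8554 = 9534)
(S + 6622) - 12611 = (9534 + 6622) - 12611 = 16156 - 12611 = 3545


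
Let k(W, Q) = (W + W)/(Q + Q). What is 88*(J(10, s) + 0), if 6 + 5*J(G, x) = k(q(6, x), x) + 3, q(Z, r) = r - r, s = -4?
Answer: -264/5 ≈ -52.800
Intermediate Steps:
q(Z, r) = 0
k(W, Q) = W/Q (k(W, Q) = (2*W)/((2*Q)) = (2*W)*(1/(2*Q)) = W/Q)
J(G, x) = -⅗ (J(G, x) = -6/5 + (0/x + 3)/5 = -6/5 + (0 + 3)/5 = -6/5 + (⅕)*3 = -6/5 + ⅗ = -⅗)
88*(J(10, s) + 0) = 88*(-⅗ + 0) = 88*(-⅗) = -264/5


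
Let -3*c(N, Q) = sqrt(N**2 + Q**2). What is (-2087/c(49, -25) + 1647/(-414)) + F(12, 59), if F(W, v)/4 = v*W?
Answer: 130089/46 + 6261*sqrt(3026)/3026 ≈ 2941.8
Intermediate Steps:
F(W, v) = 4*W*v (F(W, v) = 4*(v*W) = 4*(W*v) = 4*W*v)
c(N, Q) = -sqrt(N**2 + Q**2)/3
(-2087/c(49, -25) + 1647/(-414)) + F(12, 59) = (-2087*(-3/sqrt(49**2 + (-25)**2)) + 1647/(-414)) + 4*12*59 = (-2087*(-3/sqrt(2401 + 625)) + 1647*(-1/414)) + 2832 = (-2087*(-3*sqrt(3026)/3026) - 183/46) + 2832 = (-(-6261)*sqrt(3026)/3026 - 183/46) + 2832 = (6261*sqrt(3026)/3026 - 183/46) + 2832 = (-183/46 + 6261*sqrt(3026)/3026) + 2832 = 130089/46 + 6261*sqrt(3026)/3026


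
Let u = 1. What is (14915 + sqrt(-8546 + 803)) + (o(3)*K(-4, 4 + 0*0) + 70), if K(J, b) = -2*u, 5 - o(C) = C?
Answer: 14981 + I*sqrt(7743) ≈ 14981.0 + 87.994*I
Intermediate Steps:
o(C) = 5 - C
K(J, b) = -2 (K(J, b) = -2*1 = -2)
(14915 + sqrt(-8546 + 803)) + (o(3)*K(-4, 4 + 0*0) + 70) = (14915 + sqrt(-8546 + 803)) + ((5 - 1*3)*(-2) + 70) = (14915 + sqrt(-7743)) + ((5 - 3)*(-2) + 70) = (14915 + I*sqrt(7743)) + (2*(-2) + 70) = (14915 + I*sqrt(7743)) + (-4 + 70) = (14915 + I*sqrt(7743)) + 66 = 14981 + I*sqrt(7743)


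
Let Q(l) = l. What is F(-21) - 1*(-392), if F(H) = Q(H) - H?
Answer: 392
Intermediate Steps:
F(H) = 0 (F(H) = H - H = 0)
F(-21) - 1*(-392) = 0 - 1*(-392) = 0 + 392 = 392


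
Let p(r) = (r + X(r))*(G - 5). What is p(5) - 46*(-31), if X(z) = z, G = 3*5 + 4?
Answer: 1566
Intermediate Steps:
G = 19 (G = 15 + 4 = 19)
p(r) = 28*r (p(r) = (r + r)*(19 - 5) = (2*r)*14 = 28*r)
p(5) - 46*(-31) = 28*5 - 46*(-31) = 140 + 1426 = 1566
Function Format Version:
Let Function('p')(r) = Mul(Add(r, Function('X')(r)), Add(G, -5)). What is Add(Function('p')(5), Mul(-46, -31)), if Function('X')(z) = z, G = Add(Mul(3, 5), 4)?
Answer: 1566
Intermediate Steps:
G = 19 (G = Add(15, 4) = 19)
Function('p')(r) = Mul(28, r) (Function('p')(r) = Mul(Add(r, r), Add(19, -5)) = Mul(Mul(2, r), 14) = Mul(28, r))
Add(Function('p')(5), Mul(-46, -31)) = Add(Mul(28, 5), Mul(-46, -31)) = Add(140, 1426) = 1566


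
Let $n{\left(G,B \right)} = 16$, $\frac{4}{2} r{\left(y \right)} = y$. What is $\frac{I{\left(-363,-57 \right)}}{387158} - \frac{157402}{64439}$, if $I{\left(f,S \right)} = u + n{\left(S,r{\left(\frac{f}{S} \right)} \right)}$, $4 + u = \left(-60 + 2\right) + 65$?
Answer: $- \frac{60938219175}{24948074362} \approx -2.4426$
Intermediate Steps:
$r{\left(y \right)} = \frac{y}{2}$
$u = 3$ ($u = -4 + \left(\left(-60 + 2\right) + 65\right) = -4 + \left(-58 + 65\right) = -4 + 7 = 3$)
$I{\left(f,S \right)} = 19$ ($I{\left(f,S \right)} = 3 + 16 = 19$)
$\frac{I{\left(-363,-57 \right)}}{387158} - \frac{157402}{64439} = \frac{19}{387158} - \frac{157402}{64439} = - \frac{60938219175}{24948074362}$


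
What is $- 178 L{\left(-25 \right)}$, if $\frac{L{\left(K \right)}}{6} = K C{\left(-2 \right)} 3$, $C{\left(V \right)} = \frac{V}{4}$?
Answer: $-40050$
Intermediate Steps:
$C{\left(V \right)} = \frac{V}{4}$
$L{\left(K \right)} = - 9 K$ ($L{\left(K \right)} = 6 K \frac{1}{4} \left(-2\right) 3 = 6 K \left(- \frac{1}{2}\right) 3 = 6 - \frac{K}{2} \cdot 3 = 6 \left(- \frac{3 K}{2}\right) = - 9 K$)
$- 178 L{\left(-25 \right)} = - 178 \left(\left(-9\right) \left(-25\right)\right) = \left(-178\right) 225 = -40050$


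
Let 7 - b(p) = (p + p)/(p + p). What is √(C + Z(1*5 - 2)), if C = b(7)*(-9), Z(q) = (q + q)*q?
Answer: 6*I ≈ 6.0*I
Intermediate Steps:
b(p) = 6 (b(p) = 7 - (p + p)/(p + p) = 7 - 2*p/(2*p) = 7 - 2*p*1/(2*p) = 7 - 1*1 = 7 - 1 = 6)
Z(q) = 2*q² (Z(q) = (2*q)*q = 2*q²)
C = -54 (C = 6*(-9) = -54)
√(C + Z(1*5 - 2)) = √(-54 + 2*(1*5 - 2)²) = √(-54 + 2*(5 - 2)²) = √(-54 + 2*3²) = √(-54 + 2*9) = √(-54 + 18) = √(-36) = 6*I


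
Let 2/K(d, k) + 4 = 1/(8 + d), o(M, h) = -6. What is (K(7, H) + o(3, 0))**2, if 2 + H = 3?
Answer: 147456/3481 ≈ 42.360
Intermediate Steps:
H = 1 (H = -2 + 3 = 1)
K(d, k) = 2/(-4 + 1/(8 + d))
(K(7, H) + o(3, 0))**2 = (2*(-8 - 1*7)/(31 + 4*7) - 6)**2 = (2*(-8 - 7)/(31 + 28) - 6)**2 = (2*(-15)/59 - 6)**2 = (2*(1/59)*(-15) - 6)**2 = (-30/59 - 6)**2 = (-384/59)**2 = 147456/3481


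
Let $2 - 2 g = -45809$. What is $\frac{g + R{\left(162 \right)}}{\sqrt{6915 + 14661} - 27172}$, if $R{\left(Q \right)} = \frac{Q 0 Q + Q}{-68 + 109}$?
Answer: $- \frac{12761159975}{15135068164} - \frac{1878575 \sqrt{5394}}{30270136328} \approx -0.84771$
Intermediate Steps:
$g = \frac{45811}{2}$ ($g = 1 - - \frac{45809}{2} = 1 + \frac{45809}{2} = \frac{45811}{2} \approx 22906.0$)
$R{\left(Q \right)} = \frac{Q}{41}$ ($R{\left(Q \right)} = \frac{0 Q + Q}{41} = \left(0 + Q\right) \frac{1}{41} = Q \frac{1}{41} = \frac{Q}{41}$)
$\frac{g + R{\left(162 \right)}}{\sqrt{6915 + 14661} - 27172} = \frac{\frac{45811}{2} + \frac{1}{41} \cdot 162}{\sqrt{6915 + 14661} - 27172} = \frac{\frac{45811}{2} + \frac{162}{41}}{\sqrt{21576} - 27172} = \frac{1878575}{82 \left(2 \sqrt{5394} - 27172\right)} = \frac{1878575}{82 \left(-27172 + 2 \sqrt{5394}\right)}$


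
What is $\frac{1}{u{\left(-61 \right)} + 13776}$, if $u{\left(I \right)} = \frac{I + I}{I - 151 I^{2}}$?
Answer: $\frac{4606}{63452257} \approx 7.259 \cdot 10^{-5}$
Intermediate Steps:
$u{\left(I \right)} = \frac{2 I}{I - 151 I^{2}}$
$\frac{1}{u{\left(-61 \right)} + 13776} = \frac{1}{- \frac{2}{-1 + 151 \left(-61\right)} + 13776} = \frac{1}{- \frac{2}{-1 - 9211} + 13776} = \frac{1}{- \frac{2}{-9212} + 13776} = \frac{1}{\left(-2\right) \left(- \frac{1}{9212}\right) + 13776} = \frac{1}{\frac{1}{4606} + 13776} = \frac{1}{\frac{63452257}{4606}} = \frac{4606}{63452257}$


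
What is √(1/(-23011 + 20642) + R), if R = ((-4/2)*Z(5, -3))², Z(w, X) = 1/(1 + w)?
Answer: 2*√1397710/7107 ≈ 0.33270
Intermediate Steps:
R = ⅑ (R = ((-4/2)/(1 + 5))² = (-4*½/6)² = (-2*⅙)² = (-⅓)² = ⅑ ≈ 0.11111)
√(1/(-23011 + 20642) + R) = √(1/(-23011 + 20642) + ⅑) = √(1/(-2369) + ⅑) = √(-1/2369 + ⅑) = √(2360/21321) = 2*√1397710/7107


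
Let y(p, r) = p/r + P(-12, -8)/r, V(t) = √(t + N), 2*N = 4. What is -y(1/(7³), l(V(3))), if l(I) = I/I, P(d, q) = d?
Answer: 4115/343 ≈ 11.997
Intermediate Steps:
N = 2 (N = (½)*4 = 2)
V(t) = √(2 + t) (V(t) = √(t + 2) = √(2 + t))
l(I) = 1
y(p, r) = -12/r + p/r (y(p, r) = p/r - 12/r = -12/r + p/r)
-y(1/(7³), l(V(3))) = -(-12 + 1/(7³))/1 = -(-12 + 1/343) = -(-4115)/343 = -1*(-4115/343) = 4115/343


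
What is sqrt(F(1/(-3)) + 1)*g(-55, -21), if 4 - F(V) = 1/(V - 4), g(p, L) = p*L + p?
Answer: 2200*sqrt(221)/13 ≈ 2515.8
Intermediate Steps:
g(p, L) = p + L*p (g(p, L) = L*p + p = p + L*p)
F(V) = 4 - 1/(-4 + V) (F(V) = 4 - 1/(V - 4) = 4 - 1/(-4 + V))
sqrt(F(1/(-3)) + 1)*g(-55, -21) = sqrt((-17 + 4/(-3))/(-4 + 1/(-3)) + 1)*(-55*(1 - 21)) = sqrt((-17 + 4*(-1/3))/(-4 - 1/3) + 1)*(-55*(-20)) = sqrt((-17 - 4/3)/(-13/3) + 1)*1100 = sqrt(-3/13*(-55/3) + 1)*1100 = sqrt(55/13 + 1)*1100 = sqrt(68/13)*1100 = (2*sqrt(221)/13)*1100 = 2200*sqrt(221)/13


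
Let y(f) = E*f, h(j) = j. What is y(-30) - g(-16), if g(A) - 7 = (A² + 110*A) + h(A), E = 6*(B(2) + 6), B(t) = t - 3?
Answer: 613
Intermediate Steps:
B(t) = -3 + t
E = 30 (E = 6*((-3 + 2) + 6) = 6*(-1 + 6) = 6*5 = 30)
y(f) = 30*f
g(A) = 7 + A² + 111*A (g(A) = 7 + ((A² + 110*A) + A) = 7 + (A² + 111*A) = 7 + A² + 111*A)
y(-30) - g(-16) = 30*(-30) - (7 + (-16)² + 111*(-16)) = -900 - (7 + 256 - 1776) = -900 - 1*(-1513) = -900 + 1513 = 613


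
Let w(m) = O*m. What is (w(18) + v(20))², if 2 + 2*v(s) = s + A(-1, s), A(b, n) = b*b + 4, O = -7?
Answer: 52441/4 ≈ 13110.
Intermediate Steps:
w(m) = -7*m
A(b, n) = 4 + b² (A(b, n) = b² + 4 = 4 + b²)
v(s) = 3/2 + s/2 (v(s) = -1 + (s + (4 + (-1)²))/2 = -1 + (s + (4 + 1))/2 = -1 + (s + 5)/2 = -1 + (5 + s)/2 = -1 + (5/2 + s/2) = 3/2 + s/2)
(w(18) + v(20))² = (-7*18 + (3/2 + (½)*20))² = (-126 + (3/2 + 10))² = (-126 + 23/2)² = (-229/2)² = 52441/4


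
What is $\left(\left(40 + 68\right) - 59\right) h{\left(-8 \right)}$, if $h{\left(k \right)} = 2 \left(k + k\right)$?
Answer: $-1568$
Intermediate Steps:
$h{\left(k \right)} = 4 k$ ($h{\left(k \right)} = 2 \cdot 2 k = 4 k$)
$\left(\left(40 + 68\right) - 59\right) h{\left(-8 \right)} = \left(\left(40 + 68\right) - 59\right) 4 \left(-8\right) = \left(108 - 59\right) \left(-32\right) = 49 \left(-32\right) = -1568$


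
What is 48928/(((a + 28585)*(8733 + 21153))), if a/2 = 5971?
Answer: 24464/605594961 ≈ 4.0397e-5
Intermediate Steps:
a = 11942 (a = 2*5971 = 11942)
48928/(((a + 28585)*(8733 + 21153))) = 48928/(((11942 + 28585)*(8733 + 21153))) = 48928/((40527*29886)) = 48928/1211189922 = 48928*(1/1211189922) = 24464/605594961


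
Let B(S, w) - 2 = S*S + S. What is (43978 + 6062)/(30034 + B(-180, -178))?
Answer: 2085/2594 ≈ 0.80378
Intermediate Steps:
B(S, w) = 2 + S + S² (B(S, w) = 2 + (S*S + S) = 2 + (S² + S) = 2 + (S + S²) = 2 + S + S²)
(43978 + 6062)/(30034 + B(-180, -178)) = (43978 + 6062)/(30034 + (2 - 180 + (-180)²)) = 50040/(30034 + (2 - 180 + 32400)) = 50040/(30034 + 32222) = 50040/62256 = 50040*(1/62256) = 2085/2594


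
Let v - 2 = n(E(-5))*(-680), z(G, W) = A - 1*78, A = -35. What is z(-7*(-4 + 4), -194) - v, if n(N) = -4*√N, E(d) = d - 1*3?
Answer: -115 - 5440*I*√2 ≈ -115.0 - 7693.3*I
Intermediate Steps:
z(G, W) = -113 (z(G, W) = -35 - 1*78 = -35 - 78 = -113)
E(d) = -3 + d (E(d) = d - 3 = -3 + d)
v = 2 + 5440*I*√2 (v = 2 - 4*√(-3 - 5)*(-680) = 2 - 8*I*√2*(-680) = 2 + 5440*I*√2 ≈ 2.0 + 7693.3*I)
z(-7*(-4 + 4), -194) - v = -113 - (2 + 5440*I*√2) = -113 + (-2 - 5440*I*√2) = -115 - 5440*I*√2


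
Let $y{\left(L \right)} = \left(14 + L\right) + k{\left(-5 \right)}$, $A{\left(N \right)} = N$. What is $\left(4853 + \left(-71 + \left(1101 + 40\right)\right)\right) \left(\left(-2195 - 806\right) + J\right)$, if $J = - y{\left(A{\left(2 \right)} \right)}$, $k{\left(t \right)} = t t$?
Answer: $-18017766$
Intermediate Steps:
$k{\left(t \right)} = t^{2}$
$y{\left(L \right)} = 39 + L$ ($y{\left(L \right)} = \left(14 + L\right) + \left(-5\right)^{2} = \left(14 + L\right) + 25 = 39 + L$)
$J = -41$ ($J = - (39 + 2) = \left(-1\right) 41 = -41$)
$\left(4853 + \left(-71 + \left(1101 + 40\right)\right)\right) \left(\left(-2195 - 806\right) + J\right) = \left(4853 + \left(-71 + \left(1101 + 40\right)\right)\right) \left(\left(-2195 - 806\right) - 41\right) = \left(4853 + \left(-71 + 1141\right)\right) \left(\left(-2195 - 806\right) - 41\right) = \left(4853 + 1070\right) \left(-3001 - 41\right) = 5923 \left(-3042\right) = -18017766$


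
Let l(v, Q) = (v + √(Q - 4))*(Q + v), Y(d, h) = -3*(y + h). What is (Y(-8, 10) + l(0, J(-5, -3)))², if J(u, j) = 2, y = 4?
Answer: 1756 - 168*I*√2 ≈ 1756.0 - 237.59*I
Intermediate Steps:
Y(d, h) = -12 - 3*h (Y(d, h) = -3*(4 + h) = -12 - 3*h)
l(v, Q) = (Q + v)*(v + √(-4 + Q)) (l(v, Q) = (v + √(-4 + Q))*(Q + v) = (Q + v)*(v + √(-4 + Q)))
(Y(-8, 10) + l(0, J(-5, -3)))² = ((-12 - 3*10) + (0² + 2*0 + 2*√(-4 + 2) + 0*√(-4 + 2)))² = ((-12 - 30) + (0 + 0 + 2*√(-2) + 0*√(-2)))² = (-42 + (0 + 0 + 2*(I*√2) + 0*(I*√2)))² = (-42 + (0 + 0 + 2*I*√2 + 0))² = (-42 + 2*I*√2)²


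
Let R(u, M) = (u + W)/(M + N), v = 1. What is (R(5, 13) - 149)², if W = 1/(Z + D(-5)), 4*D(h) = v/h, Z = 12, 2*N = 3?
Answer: 1061495423521/48038761 ≈ 22097.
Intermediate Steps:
N = 3/2 (N = (½)*3 = 3/2 ≈ 1.5000)
D(h) = 1/(4*h) (D(h) = (1/h)/4 = 1/(4*h))
W = 20/239 (W = 1/(12 + (¼)/(-5)) = 1/(12 + (¼)*(-⅕)) = 1/(12 - 1/20) = 1/(239/20) = 20/239 ≈ 0.083682)
R(u, M) = (20/239 + u)/(3/2 + M) (R(u, M) = (u + 20/239)/(M + 3/2) = (20/239 + u)/(3/2 + M))
(R(5, 13) - 149)² = (2*(20 + 239*5)/(239*(3 + 2*13)) - 149)² = (2*(20 + 1195)/(239*(3 + 26)) - 149)² = ((2/239)*1215/29 - 149)² = ((2/239)*(1/29)*1215 - 149)² = (2430/6931 - 149)² = (-1030289/6931)² = 1061495423521/48038761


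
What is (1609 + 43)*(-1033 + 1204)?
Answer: 282492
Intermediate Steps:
(1609 + 43)*(-1033 + 1204) = 1652*171 = 282492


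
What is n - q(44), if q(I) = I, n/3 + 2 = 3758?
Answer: 11224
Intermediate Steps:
n = 11268 (n = -6 + 3*3758 = -6 + 11274 = 11268)
n - q(44) = 11268 - 1*44 = 11268 - 44 = 11224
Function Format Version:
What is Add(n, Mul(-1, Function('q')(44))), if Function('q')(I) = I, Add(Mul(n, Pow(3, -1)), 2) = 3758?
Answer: 11224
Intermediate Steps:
n = 11268 (n = Add(-6, Mul(3, 3758)) = Add(-6, 11274) = 11268)
Add(n, Mul(-1, Function('q')(44))) = Add(11268, Mul(-1, 44)) = Add(11268, -44) = 11224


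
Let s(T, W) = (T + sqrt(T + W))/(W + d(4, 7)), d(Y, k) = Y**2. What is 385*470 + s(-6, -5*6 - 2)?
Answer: 1447603/8 - I*sqrt(38)/16 ≈ 1.8095e+5 - 0.38528*I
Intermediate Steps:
s(T, W) = (T + sqrt(T + W))/(16 + W) (s(T, W) = (T + sqrt(T + W))/(W + 4**2) = (T + sqrt(T + W))/(W + 16) = (T + sqrt(T + W))/(16 + W))
385*470 + s(-6, -5*6 - 2) = 385*470 + (-6 + sqrt(-6 + (-5*6 - 2)))/(16 + (-5*6 - 2)) = 180950 + (-6 + sqrt(-6 + (-30 - 2)))/(16 + (-30 - 2)) = 180950 + (-6 + sqrt(-6 - 32))/(16 - 32) = 180950 + (-6 + sqrt(-38))/(-16) = 180950 - (-6 + I*sqrt(38))/16 = 180950 + (3/8 - I*sqrt(38)/16) = 1447603/8 - I*sqrt(38)/16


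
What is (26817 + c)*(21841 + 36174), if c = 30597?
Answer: 3330873210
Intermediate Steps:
(26817 + c)*(21841 + 36174) = (26817 + 30597)*(21841 + 36174) = 57414*58015 = 3330873210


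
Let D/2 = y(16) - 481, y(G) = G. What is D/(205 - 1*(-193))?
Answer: -465/199 ≈ -2.3367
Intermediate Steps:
D = -930 (D = 2*(16 - 481) = 2*(-465) = -930)
D/(205 - 1*(-193)) = -930/(205 - 1*(-193)) = -930/(205 + 193) = -930/398 = -930*1/398 = -465/199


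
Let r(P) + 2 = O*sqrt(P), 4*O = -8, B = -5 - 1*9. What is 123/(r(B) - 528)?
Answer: -10865/46826 + 41*I*sqrt(14)/46826 ≈ -0.23203 + 0.0032761*I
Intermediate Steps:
B = -14 (B = -5 - 9 = -14)
O = -2 (O = (1/4)*(-8) = -2)
r(P) = -2 - 2*sqrt(P)
123/(r(B) - 528) = 123/((-2 - 2*I*sqrt(14)) - 528) = 123/(-530 - 2*I*sqrt(14))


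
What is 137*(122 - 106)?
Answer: 2192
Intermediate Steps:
137*(122 - 106) = 137*16 = 2192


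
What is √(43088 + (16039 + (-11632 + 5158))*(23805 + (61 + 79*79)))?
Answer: √288016543 ≈ 16971.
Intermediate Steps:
√(43088 + (16039 + (-11632 + 5158))*(23805 + (61 + 79*79))) = √(43088 + (16039 - 6474)*(23805 + (61 + 6241))) = √(43088 + 9565*(23805 + 6302)) = √(43088 + 9565*30107) = √(43088 + 287973455) = √288016543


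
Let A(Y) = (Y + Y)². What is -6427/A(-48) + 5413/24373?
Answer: -106759063/224621568 ≈ -0.47528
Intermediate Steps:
A(Y) = 4*Y² (A(Y) = (2*Y)² = 4*Y²)
-6427/A(-48) + 5413/24373 = -6427/(4*(-48)²) + 5413/24373 = -6427/(4*2304) + 5413*(1/24373) = -6427/9216 + 5413/24373 = -106759063/224621568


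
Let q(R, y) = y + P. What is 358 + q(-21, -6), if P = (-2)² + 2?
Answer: 358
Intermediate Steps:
P = 6 (P = 4 + 2 = 6)
q(R, y) = 6 + y (q(R, y) = y + 6 = 6 + y)
358 + q(-21, -6) = 358 + (6 - 6) = 358 + 0 = 358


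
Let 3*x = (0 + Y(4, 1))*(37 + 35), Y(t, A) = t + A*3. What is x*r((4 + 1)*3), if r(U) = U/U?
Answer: 168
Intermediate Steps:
Y(t, A) = t + 3*A
r(U) = 1
x = 168 (x = ((0 + (4 + 3*1))*(37 + 35))/3 = ((0 + (4 + 3))*72)/3 = ((0 + 7)*72)/3 = (7*72)/3 = (⅓)*504 = 168)
x*r((4 + 1)*3) = 168*1 = 168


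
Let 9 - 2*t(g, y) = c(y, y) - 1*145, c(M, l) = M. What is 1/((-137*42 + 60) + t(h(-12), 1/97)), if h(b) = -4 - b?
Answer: -194/1089699 ≈ -0.00017803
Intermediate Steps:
t(g, y) = 77 - y/2 (t(g, y) = 9/2 - (y - 1*145)/2 = 9/2 - (y - 145)/2 = 9/2 - (-145 + y)/2 = 9/2 + (145/2 - y/2) = 77 - y/2)
1/((-137*42 + 60) + t(h(-12), 1/97)) = 1/((-137*42 + 60) + (77 - ½/97)) = 1/((-5754 + 60) + (77 - ½*1/97)) = 1/(-5694 + (77 - 1/194)) = 1/(-5694 + 14937/194) = 1/(-1089699/194) = -194/1089699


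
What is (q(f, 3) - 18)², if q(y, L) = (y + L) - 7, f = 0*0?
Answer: 484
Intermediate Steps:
f = 0
q(y, L) = -7 + L + y (q(y, L) = (L + y) - 7 = -7 + L + y)
(q(f, 3) - 18)² = ((-7 + 3 + 0) - 18)² = (-4 - 18)² = (-22)² = 484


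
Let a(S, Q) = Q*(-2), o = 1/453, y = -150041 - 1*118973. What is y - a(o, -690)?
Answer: -270394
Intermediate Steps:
y = -269014 (y = -150041 - 118973 = -269014)
o = 1/453 ≈ 0.0022075
a(S, Q) = -2*Q
y - a(o, -690) = -269014 - (-2)*(-690) = -269014 - 1*1380 = -269014 - 1380 = -270394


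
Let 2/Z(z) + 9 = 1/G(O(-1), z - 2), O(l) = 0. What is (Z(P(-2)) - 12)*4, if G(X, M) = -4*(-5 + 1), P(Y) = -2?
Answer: -6992/143 ≈ -48.895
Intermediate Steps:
G(X, M) = 16 (G(X, M) = -4*(-4) = 16)
Z(z) = -32/143 (Z(z) = 2/(-9 + 1/16) = 2/(-143/16) = 2*(-16/143) = -32/143)
(Z(P(-2)) - 12)*4 = (-32/143 - 12)*4 = -1748/143*4 = -6992/143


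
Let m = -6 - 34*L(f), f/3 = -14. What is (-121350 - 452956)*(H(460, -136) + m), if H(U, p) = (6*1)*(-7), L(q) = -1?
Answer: 8040284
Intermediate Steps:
f = -42 (f = 3*(-14) = -42)
H(U, p) = -42 (H(U, p) = 6*(-7) = -42)
m = 28 (m = -6 - 34*(-1) = -6 + 34 = 28)
(-121350 - 452956)*(H(460, -136) + m) = (-121350 - 452956)*(-42 + 28) = -574306*(-14) = 8040284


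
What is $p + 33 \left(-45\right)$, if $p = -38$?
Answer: $-1523$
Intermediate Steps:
$p + 33 \left(-45\right) = -38 + 33 \left(-45\right) = -38 - 1485 = -1523$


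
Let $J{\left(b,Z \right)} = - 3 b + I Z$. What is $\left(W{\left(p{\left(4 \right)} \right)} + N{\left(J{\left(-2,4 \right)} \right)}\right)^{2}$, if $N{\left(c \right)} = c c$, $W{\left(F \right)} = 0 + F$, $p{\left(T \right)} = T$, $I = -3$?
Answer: $1600$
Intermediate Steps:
$W{\left(F \right)} = F$
$J{\left(b,Z \right)} = - 3 Z - 3 b$ ($J{\left(b,Z \right)} = - 3 b - 3 Z = - 3 Z - 3 b$)
$N{\left(c \right)} = c^{2}$
$\left(W{\left(p{\left(4 \right)} \right)} + N{\left(J{\left(-2,4 \right)} \right)}\right)^{2} = \left(4 + \left(\left(-3\right) 4 - -6\right)^{2}\right)^{2} = \left(4 + \left(-12 + 6\right)^{2}\right)^{2} = \left(4 + \left(-6\right)^{2}\right)^{2} = \left(4 + 36\right)^{2} = 40^{2} = 1600$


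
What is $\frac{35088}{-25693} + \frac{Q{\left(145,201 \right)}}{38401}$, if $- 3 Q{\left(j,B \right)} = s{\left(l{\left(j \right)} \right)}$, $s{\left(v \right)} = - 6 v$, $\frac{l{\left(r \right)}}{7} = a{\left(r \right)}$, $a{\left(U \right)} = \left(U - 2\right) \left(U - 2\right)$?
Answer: $\frac{546193810}{89694263} \approx 6.0895$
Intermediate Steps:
$a{\left(U \right)} = \left(-2 + U\right)^{2}$ ($a{\left(U \right)} = \left(-2 + U\right) \left(-2 + U\right) = \left(-2 + U\right)^{2}$)
$l{\left(r \right)} = 7 \left(-2 + r\right)^{2}$
$Q{\left(j,B \right)} = 14 \left(-2 + j\right)^{2}$ ($Q{\left(j,B \right)} = - \frac{\left(-6\right) 7 \left(-2 + j\right)^{2}}{3} = - \frac{\left(-42\right) \left(-2 + j\right)^{2}}{3} = 14 \left(-2 + j\right)^{2}$)
$\frac{35088}{-25693} + \frac{Q{\left(145,201 \right)}}{38401} = \frac{35088}{-25693} + \frac{14 \left(-2 + 145\right)^{2}}{38401} = 35088 \left(- \frac{1}{25693}\right) + 14 \cdot 143^{2} \cdot \frac{1}{38401} = - \frac{35088}{25693} + 14 \cdot 20449 \cdot \frac{1}{38401} = - \frac{35088}{25693} + 286286 \cdot \frac{1}{38401} = - \frac{35088}{25693} + \frac{26026}{3491} = \frac{546193810}{89694263}$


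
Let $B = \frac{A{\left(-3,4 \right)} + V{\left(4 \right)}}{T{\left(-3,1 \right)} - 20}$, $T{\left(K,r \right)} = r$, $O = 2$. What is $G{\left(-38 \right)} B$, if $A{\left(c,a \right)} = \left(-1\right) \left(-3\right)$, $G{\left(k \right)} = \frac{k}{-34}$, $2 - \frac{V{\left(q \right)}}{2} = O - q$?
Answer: $- \frac{11}{17} \approx -0.64706$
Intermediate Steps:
$V{\left(q \right)} = 2 q$ ($V{\left(q \right)} = 4 - 2 \left(2 - q\right) = 4 + \left(-4 + 2 q\right) = 2 q$)
$G{\left(k \right)} = - \frac{k}{34}$ ($G{\left(k \right)} = k \left(- \frac{1}{34}\right) = - \frac{k}{34}$)
$A{\left(c,a \right)} = 3$
$B = - \frac{11}{19}$ ($B = \frac{3 + 2 \cdot 4}{1 - 20} = \frac{3 + 8}{-19} = 11 \left(- \frac{1}{19}\right) = - \frac{11}{19} \approx -0.57895$)
$G{\left(-38 \right)} B = \left(- \frac{1}{34}\right) \left(-38\right) \left(- \frac{11}{19}\right) = \frac{19}{17} \left(- \frac{11}{19}\right) = - \frac{11}{17}$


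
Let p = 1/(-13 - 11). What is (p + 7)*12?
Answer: 167/2 ≈ 83.500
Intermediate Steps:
p = -1/24 (p = 1/(-24) = -1/24 ≈ -0.041667)
(p + 7)*12 = (-1/24 + 7)*12 = (167/24)*12 = 167/2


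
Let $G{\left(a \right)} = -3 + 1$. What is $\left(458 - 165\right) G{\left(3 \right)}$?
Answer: $-586$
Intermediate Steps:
$G{\left(a \right)} = -2$
$\left(458 - 165\right) G{\left(3 \right)} = \left(458 - 165\right) \left(-2\right) = 293 \left(-2\right) = -586$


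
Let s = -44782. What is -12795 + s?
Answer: -57577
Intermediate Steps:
-12795 + s = -12795 - 44782 = -57577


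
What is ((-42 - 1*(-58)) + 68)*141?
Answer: 11844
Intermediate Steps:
((-42 - 1*(-58)) + 68)*141 = ((-42 + 58) + 68)*141 = (16 + 68)*141 = 84*141 = 11844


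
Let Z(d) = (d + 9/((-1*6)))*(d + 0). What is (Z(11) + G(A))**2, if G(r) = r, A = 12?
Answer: 54289/4 ≈ 13572.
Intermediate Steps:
Z(d) = d*(-3/2 + d) (Z(d) = (d + 9/(-6))*d = (d + 9*(-1/6))*d = (d - 3/2)*d = (-3/2 + d)*d = d*(-3/2 + d))
(Z(11) + G(A))**2 = ((1/2)*11*(-3 + 2*11) + 12)**2 = ((1/2)*11*(-3 + 22) + 12)**2 = ((1/2)*11*19 + 12)**2 = (209/2 + 12)**2 = (233/2)**2 = 54289/4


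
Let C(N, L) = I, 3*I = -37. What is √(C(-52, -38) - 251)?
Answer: I*√2370/3 ≈ 16.228*I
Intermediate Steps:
I = -37/3 (I = (⅓)*(-37) = -37/3 ≈ -12.333)
C(N, L) = -37/3
√(C(-52, -38) - 251) = √(-37/3 - 251) = √(-790/3) = I*√2370/3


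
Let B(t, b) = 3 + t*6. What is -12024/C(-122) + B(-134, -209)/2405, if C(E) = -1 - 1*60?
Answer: 28868859/146705 ≈ 196.78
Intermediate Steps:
B(t, b) = 3 + 6*t
C(E) = -61 (C(E) = -1 - 60 = -61)
-12024/C(-122) + B(-134, -209)/2405 = -12024/(-61) + (3 + 6*(-134))/2405 = -12024*(-1/61) + (3 - 804)*(1/2405) = 12024/61 - 801*1/2405 = 12024/61 - 801/2405 = 28868859/146705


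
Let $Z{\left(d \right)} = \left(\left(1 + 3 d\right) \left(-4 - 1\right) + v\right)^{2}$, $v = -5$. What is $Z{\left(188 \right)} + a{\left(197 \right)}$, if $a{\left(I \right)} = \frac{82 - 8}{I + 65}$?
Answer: $\frac{1049165937}{131} \approx 8.0089 \cdot 10^{6}$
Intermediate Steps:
$a{\left(I \right)} = \frac{74}{65 + I}$
$Z{\left(d \right)} = \left(-10 - 15 d\right)^{2}$ ($Z{\left(d \right)} = \left(\left(1 + 3 d\right) \left(-4 - 1\right) - 5\right)^{2} = \left(\left(1 + 3 d\right) \left(-5\right) - 5\right)^{2} = \left(\left(-5 - 15 d\right) - 5\right)^{2} = \left(-10 - 15 d\right)^{2}$)
$Z{\left(188 \right)} + a{\left(197 \right)} = 25 \left(2 + 3 \cdot 188\right)^{2} + \frac{74}{65 + 197} = 25 \left(2 + 564\right)^{2} + \frac{74}{262} = 25 \cdot 566^{2} + 74 \cdot \frac{1}{262} = 25 \cdot 320356 + \frac{37}{131} = 8008900 + \frac{37}{131} = \frac{1049165937}{131}$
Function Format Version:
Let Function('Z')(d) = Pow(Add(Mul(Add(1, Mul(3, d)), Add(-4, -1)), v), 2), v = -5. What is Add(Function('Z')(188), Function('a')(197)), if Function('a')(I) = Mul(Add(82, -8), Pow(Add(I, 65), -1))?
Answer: Rational(1049165937, 131) ≈ 8.0089e+6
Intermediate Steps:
Function('a')(I) = Mul(74, Pow(Add(65, I), -1))
Function('Z')(d) = Pow(Add(-10, Mul(-15, d)), 2) (Function('Z')(d) = Pow(Add(Mul(Add(1, Mul(3, d)), Add(-4, -1)), -5), 2) = Pow(Add(Mul(Add(1, Mul(3, d)), -5), -5), 2) = Pow(Add(Add(-5, Mul(-15, d)), -5), 2) = Pow(Add(-10, Mul(-15, d)), 2))
Add(Function('Z')(188), Function('a')(197)) = Add(Mul(25, Pow(Add(2, Mul(3, 188)), 2)), Mul(74, Pow(Add(65, 197), -1))) = Add(Mul(25, Pow(Add(2, 564), 2)), Mul(74, Pow(262, -1))) = Add(Mul(25, Pow(566, 2)), Mul(74, Rational(1, 262))) = Add(Mul(25, 320356), Rational(37, 131)) = Add(8008900, Rational(37, 131)) = Rational(1049165937, 131)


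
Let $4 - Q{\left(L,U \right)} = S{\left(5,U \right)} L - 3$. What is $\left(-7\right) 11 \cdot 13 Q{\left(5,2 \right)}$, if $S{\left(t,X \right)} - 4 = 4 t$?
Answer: $113113$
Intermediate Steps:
$S{\left(t,X \right)} = 4 + 4 t$
$Q{\left(L,U \right)} = 7 - 24 L$ ($Q{\left(L,U \right)} = 4 - \left(\left(4 + 4 \cdot 5\right) L - 3\right) = 4 - \left(\left(4 + 20\right) L - 3\right) = 4 - \left(24 L - 3\right) = 4 - \left(-3 + 24 L\right) = 7 - 24 L$)
$\left(-7\right) 11 \cdot 13 Q{\left(5,2 \right)} = \left(-7\right) 11 \cdot 13 \left(7 - 120\right) = \left(-77\right) 13 \left(7 - 120\right) = \left(-1001\right) \left(-113\right) = 113113$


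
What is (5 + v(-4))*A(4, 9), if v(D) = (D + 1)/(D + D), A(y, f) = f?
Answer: 387/8 ≈ 48.375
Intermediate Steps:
v(D) = (1 + D)/(2*D) (v(D) = (1 + D)/((2*D)) = (1 + D)*(1/(2*D)) = (1 + D)/(2*D))
(5 + v(-4))*A(4, 9) = (5 + (½)*(1 - 4)/(-4))*9 = (5 + (½)*(-¼)*(-3))*9 = (5 + 3/8)*9 = (43/8)*9 = 387/8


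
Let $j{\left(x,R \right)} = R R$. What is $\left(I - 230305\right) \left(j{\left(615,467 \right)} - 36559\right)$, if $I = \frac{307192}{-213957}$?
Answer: $- \frac{993890346133090}{23773} \approx -4.1808 \cdot 10^{10}$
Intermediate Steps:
$j{\left(x,R \right)} = R^{2}$
$I = - \frac{307192}{213957}$ ($I = 307192 \left(- \frac{1}{213957}\right) = - \frac{307192}{213957} \approx -1.4358$)
$\left(I - 230305\right) \left(j{\left(615,467 \right)} - 36559\right) = \left(- \frac{307192}{213957} - 230305\right) \left(467^{2} - 36559\right) = - \frac{49275674077 \left(218089 - 36559\right)}{213957} = \left(- \frac{49275674077}{213957}\right) 181530 = - \frac{993890346133090}{23773}$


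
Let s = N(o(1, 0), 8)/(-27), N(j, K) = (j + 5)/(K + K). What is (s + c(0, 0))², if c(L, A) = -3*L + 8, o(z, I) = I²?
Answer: 11909401/186624 ≈ 63.815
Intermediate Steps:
c(L, A) = 8 - 3*L
N(j, K) = (5 + j)/(2*K) (N(j, K) = (5 + j)/((2*K)) = (5 + j)*(1/(2*K)) = (5 + j)/(2*K))
s = -5/432 (s = ((½)*(5 + 0²)/8)/(-27) = ((½)*(⅛)*(5 + 0))*(-1/27) = ((½)*(⅛)*5)*(-1/27) = (5/16)*(-1/27) = -5/432 ≈ -0.011574)
(s + c(0, 0))² = (-5/432 + (8 - 3*0))² = (-5/432 + (8 + 0))² = (-5/432 + 8)² = (3451/432)² = 11909401/186624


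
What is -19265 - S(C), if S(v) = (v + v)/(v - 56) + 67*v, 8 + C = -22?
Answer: -741995/43 ≈ -17256.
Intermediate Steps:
C = -30 (C = -8 - 22 = -30)
S(v) = 67*v + 2*v/(-56 + v) (S(v) = (2*v)/(-56 + v) + 67*v = 2*v/(-56 + v) + 67*v = 67*v + 2*v/(-56 + v))
-19265 - S(C) = -19265 - (-30)*(-3750 + 67*(-30))/(-56 - 30) = -19265 - (-30)*(-3750 - 2010)/(-86) = -19265 - (-30)*(-1)*(-5760)/86 = -19265 - 1*(-86400/43) = -19265 + 86400/43 = -741995/43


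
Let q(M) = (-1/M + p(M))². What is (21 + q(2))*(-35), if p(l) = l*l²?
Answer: -10815/4 ≈ -2703.8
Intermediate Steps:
p(l) = l³
q(M) = (M³ - 1/M)² (q(M) = (-1/M + M³)² = (M³ - 1/M)²)
(21 + q(2))*(-35) = (21 + (-1 + 2⁴)²/2²)*(-35) = (21 + (-1 + 16)²/4)*(-35) = (21 + (¼)*15²)*(-35) = (21 + (¼)*225)*(-35) = (21 + 225/4)*(-35) = (309/4)*(-35) = -10815/4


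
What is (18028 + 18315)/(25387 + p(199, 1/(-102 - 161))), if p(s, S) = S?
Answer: 9558209/6676780 ≈ 1.4316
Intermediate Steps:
(18028 + 18315)/(25387 + p(199, 1/(-102 - 161))) = (18028 + 18315)/(25387 + 1/(-102 - 161)) = 36343/(25387 + 1/(-263)) = 36343/(25387 - 1/263) = 36343/(6676780/263) = 36343*(263/6676780) = 9558209/6676780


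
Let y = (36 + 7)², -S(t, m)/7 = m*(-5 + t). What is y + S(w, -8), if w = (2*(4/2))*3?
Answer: 2241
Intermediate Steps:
w = 12 (w = (2*(4*(½)))*3 = (2*2)*3 = 4*3 = 12)
S(t, m) = -7*m*(-5 + t)
y = 1849 (y = 43² = 1849)
y + S(w, -8) = 1849 + 7*(-8)*(5 - 1*12) = 1849 + 7*(-8)*(5 - 12) = 1849 + 7*(-8)*(-7) = 1849 + 392 = 2241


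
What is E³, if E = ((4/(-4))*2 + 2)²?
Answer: 0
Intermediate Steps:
E = 0 (E = ((4*(-¼))*2 + 2)² = (-1*2 + 2)² = (-2 + 2)² = 0² = 0)
E³ = 0³ = 0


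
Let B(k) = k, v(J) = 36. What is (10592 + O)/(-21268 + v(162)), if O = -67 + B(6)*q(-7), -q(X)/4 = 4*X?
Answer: -11197/21232 ≈ -0.52736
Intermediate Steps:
q(X) = -16*X
O = 605 (O = -67 + 6*(-16*(-7)) = -67 + 6*112 = -67 + 672 = 605)
(10592 + O)/(-21268 + v(162)) = (10592 + 605)/(-21268 + 36) = 11197/(-21232) = 11197*(-1/21232) = -11197/21232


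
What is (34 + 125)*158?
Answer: 25122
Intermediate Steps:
(34 + 125)*158 = 159*158 = 25122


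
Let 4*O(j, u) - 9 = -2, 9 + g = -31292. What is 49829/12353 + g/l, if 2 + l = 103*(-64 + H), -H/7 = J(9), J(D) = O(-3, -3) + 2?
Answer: 309075941/41765493 ≈ 7.4003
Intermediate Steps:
g = -31301 (g = -9 - 31292 = -31301)
O(j, u) = 7/4 (O(j, u) = 9/4 + (¼)*(-2) = 9/4 - ½ = 7/4)
J(D) = 15/4 (J(D) = 7/4 + 2 = 15/4)
H = -105/4 (H = -7*15/4 = -105/4 ≈ -26.250)
l = -37191/4 (l = -2 + 103*(-64 - 105/4) = -2 + 103*(-361/4) = -2 - 37183/4 = -37191/4 ≈ -9297.8)
49829/12353 + g/l = 49829/12353 - 31301/(-37191/4) = 49829*(1/12353) - 31301*(-4/37191) = 49829/12353 + 125204/37191 = 309075941/41765493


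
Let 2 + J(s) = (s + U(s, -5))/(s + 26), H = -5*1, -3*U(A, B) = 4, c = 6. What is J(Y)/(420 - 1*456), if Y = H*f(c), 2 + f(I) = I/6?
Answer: 175/3348 ≈ 0.052270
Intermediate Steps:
U(A, B) = -4/3 (U(A, B) = -⅓*4 = -4/3)
H = -5
f(I) = -2 + I/6
Y = 5 (Y = -5*(-2 + (⅙)*6) = -5*(-2 + 1) = -5*(-1) = 5)
J(s) = -2 + (-4/3 + s)/(26 + s) (J(s) = -2 + (s - 4/3)/(s + 26) = -2 + (-4/3 + s)/(26 + s))
J(Y)/(420 - 1*456) = ((-160/3 - 1*5)/(26 + 5))/(420 - 1*456) = ((-160/3 - 5)/31)/(420 - 456) = ((1/31)*(-175/3))/(-36) = -175/93*(-1/36) = 175/3348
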